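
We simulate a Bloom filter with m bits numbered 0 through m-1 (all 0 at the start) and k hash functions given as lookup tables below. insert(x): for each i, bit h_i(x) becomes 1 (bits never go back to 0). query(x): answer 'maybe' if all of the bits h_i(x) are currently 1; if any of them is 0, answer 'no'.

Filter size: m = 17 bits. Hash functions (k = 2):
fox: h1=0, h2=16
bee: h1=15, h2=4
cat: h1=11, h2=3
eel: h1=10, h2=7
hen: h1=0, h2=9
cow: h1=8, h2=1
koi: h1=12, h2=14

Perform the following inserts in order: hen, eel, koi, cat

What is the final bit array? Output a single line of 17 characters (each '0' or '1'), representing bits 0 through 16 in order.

Answer: 10010001011110100

Derivation:
Start: bits=00000000000000000
After insert 'hen': sets bits 0 9 -> bits=10000000010000000
After insert 'eel': sets bits 7 10 -> bits=10000001011000000
After insert 'koi': sets bits 12 14 -> bits=10000001011010100
After insert 'cat': sets bits 3 11 -> bits=10010001011110100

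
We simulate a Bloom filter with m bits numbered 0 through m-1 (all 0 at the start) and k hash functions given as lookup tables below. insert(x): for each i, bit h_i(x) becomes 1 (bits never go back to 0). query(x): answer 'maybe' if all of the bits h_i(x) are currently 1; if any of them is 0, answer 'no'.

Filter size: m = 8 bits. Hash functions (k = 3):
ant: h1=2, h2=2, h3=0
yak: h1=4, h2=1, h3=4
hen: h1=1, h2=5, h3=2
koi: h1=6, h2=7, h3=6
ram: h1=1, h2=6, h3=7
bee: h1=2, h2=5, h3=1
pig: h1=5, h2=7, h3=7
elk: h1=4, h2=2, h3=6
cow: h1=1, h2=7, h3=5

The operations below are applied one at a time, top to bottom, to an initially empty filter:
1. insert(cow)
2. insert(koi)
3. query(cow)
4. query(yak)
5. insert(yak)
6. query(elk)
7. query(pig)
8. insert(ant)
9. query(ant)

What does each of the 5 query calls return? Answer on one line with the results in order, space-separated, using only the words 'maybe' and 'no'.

Answer: maybe no no maybe maybe

Derivation:
Start: bits=00000000
Op 1: insert cow -> sets bits 1 5 7 -> bits=01000101
Op 2: insert koi -> sets bits 6 7 -> bits=01000111
Op 3: query cow -> checks bit1=1, bit5=1, bit7=1 (all 1) -> maybe
Op 4: query yak -> checks bit1=1, bit4=0 (has a 0) -> no
Op 5: insert yak -> sets bits 1 4 -> bits=01001111
Op 6: query elk -> checks bit2=0, bit4=1, bit6=1 (has a 0) -> no
Op 7: query pig -> checks bit5=1, bit7=1 (all 1) -> maybe
Op 8: insert ant -> sets bits 0 2 -> bits=11101111
Op 9: query ant -> checks bit0=1, bit2=1 (all 1) -> maybe
Query results in order: maybe no no maybe maybe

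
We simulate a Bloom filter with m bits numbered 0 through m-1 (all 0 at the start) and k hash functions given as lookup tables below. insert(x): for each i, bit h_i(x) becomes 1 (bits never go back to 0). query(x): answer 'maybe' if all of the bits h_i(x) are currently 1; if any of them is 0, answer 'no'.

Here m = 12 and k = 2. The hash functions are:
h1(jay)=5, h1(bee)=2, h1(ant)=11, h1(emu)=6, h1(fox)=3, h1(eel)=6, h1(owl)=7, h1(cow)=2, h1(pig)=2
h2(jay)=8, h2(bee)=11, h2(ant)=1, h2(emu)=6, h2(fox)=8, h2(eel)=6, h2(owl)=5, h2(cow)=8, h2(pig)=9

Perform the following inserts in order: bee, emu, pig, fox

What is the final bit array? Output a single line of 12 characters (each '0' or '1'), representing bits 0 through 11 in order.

Answer: 001100101101

Derivation:
Start: bits=000000000000
After insert 'bee': sets bits 2 11 -> bits=001000000001
After insert 'emu': sets bits 6 -> bits=001000100001
After insert 'pig': sets bits 2 9 -> bits=001000100101
After insert 'fox': sets bits 3 8 -> bits=001100101101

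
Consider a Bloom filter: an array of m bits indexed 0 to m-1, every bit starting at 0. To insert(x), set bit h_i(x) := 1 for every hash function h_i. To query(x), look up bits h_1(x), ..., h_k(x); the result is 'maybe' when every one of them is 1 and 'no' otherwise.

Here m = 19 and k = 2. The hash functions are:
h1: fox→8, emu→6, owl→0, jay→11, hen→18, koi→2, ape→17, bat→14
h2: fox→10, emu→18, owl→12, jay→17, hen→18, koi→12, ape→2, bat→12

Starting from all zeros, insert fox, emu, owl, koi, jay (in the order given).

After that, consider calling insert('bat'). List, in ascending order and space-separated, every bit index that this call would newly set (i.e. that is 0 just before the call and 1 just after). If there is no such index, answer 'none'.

Start: bits=0000000000000000000
After insert 'fox': sets bits 8 10 -> bits=0000000010100000000
After insert 'emu': sets bits 6 18 -> bits=0000001010100000001
After insert 'owl': sets bits 0 12 -> bits=1000001010101000001
After insert 'koi': sets bits 2 12 -> bits=1010001010101000001
After insert 'jay': sets bits 11 17 -> bits=1010001010111000011
insert 'bat' would touch bits 12 14; currently bit12=1, bit14=0
Bits that are 0 among those (would change 0->1): 14

Answer: 14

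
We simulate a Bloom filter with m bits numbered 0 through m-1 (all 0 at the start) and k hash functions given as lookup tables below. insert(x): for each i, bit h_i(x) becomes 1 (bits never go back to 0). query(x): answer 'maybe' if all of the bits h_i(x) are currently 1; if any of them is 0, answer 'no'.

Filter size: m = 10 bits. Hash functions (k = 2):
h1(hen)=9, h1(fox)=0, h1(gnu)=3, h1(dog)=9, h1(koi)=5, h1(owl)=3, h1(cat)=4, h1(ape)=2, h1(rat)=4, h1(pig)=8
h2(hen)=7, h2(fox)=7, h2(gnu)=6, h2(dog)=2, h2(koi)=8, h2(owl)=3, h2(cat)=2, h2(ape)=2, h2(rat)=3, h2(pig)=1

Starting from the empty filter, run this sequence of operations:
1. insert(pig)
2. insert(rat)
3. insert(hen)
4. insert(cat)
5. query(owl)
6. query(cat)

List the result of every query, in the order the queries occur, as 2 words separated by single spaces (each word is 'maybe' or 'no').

Answer: maybe maybe

Derivation:
Start: bits=0000000000
Op 1: insert pig -> sets bits 1 8 -> bits=0100000010
Op 2: insert rat -> sets bits 3 4 -> bits=0101100010
Op 3: insert hen -> sets bits 7 9 -> bits=0101100111
Op 4: insert cat -> sets bits 2 4 -> bits=0111100111
Op 5: query owl -> checks bit3=1 (all 1) -> maybe
Op 6: query cat -> checks bit2=1, bit4=1 (all 1) -> maybe
Query results in order: maybe maybe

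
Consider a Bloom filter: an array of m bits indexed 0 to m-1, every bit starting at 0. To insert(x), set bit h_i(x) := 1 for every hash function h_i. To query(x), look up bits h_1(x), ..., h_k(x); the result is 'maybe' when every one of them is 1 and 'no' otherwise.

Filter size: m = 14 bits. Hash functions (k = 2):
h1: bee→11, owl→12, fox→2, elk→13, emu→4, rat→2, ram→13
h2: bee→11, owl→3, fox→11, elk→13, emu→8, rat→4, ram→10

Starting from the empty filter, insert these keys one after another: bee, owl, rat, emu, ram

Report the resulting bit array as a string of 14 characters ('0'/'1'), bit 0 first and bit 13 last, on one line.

Start: bits=00000000000000
After insert 'bee': sets bits 11 -> bits=00000000000100
After insert 'owl': sets bits 3 12 -> bits=00010000000110
After insert 'rat': sets bits 2 4 -> bits=00111000000110
After insert 'emu': sets bits 4 8 -> bits=00111000100110
After insert 'ram': sets bits 10 13 -> bits=00111000101111

Answer: 00111000101111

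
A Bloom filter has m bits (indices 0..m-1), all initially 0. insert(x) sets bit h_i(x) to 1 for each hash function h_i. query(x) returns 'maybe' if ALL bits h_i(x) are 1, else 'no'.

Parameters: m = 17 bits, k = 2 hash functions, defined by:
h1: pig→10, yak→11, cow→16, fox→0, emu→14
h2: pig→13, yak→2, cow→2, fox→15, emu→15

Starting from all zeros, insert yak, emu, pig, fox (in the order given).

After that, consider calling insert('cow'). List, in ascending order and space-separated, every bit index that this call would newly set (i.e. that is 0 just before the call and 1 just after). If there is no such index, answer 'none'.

Start: bits=00000000000000000
After insert 'yak': sets bits 2 11 -> bits=00100000000100000
After insert 'emu': sets bits 14 15 -> bits=00100000000100110
After insert 'pig': sets bits 10 13 -> bits=00100000001101110
After insert 'fox': sets bits 0 15 -> bits=10100000001101110
insert 'cow' would touch bits 2 16; currently bit2=1, bit16=0
Bits that are 0 among those (would change 0->1): 16

Answer: 16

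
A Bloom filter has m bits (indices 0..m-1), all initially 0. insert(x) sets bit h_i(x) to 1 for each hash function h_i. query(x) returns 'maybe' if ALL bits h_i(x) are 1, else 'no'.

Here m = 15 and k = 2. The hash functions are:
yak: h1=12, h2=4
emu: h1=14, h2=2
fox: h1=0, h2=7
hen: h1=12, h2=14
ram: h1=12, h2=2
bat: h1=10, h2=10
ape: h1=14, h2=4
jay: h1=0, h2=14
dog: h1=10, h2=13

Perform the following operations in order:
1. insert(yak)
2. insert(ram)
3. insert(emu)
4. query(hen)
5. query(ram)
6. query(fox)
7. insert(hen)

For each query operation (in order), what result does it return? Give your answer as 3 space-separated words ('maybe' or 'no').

Answer: maybe maybe no

Derivation:
Start: bits=000000000000000
Op 1: insert yak -> sets bits 4 12 -> bits=000010000000100
Op 2: insert ram -> sets bits 2 12 -> bits=001010000000100
Op 3: insert emu -> sets bits 2 14 -> bits=001010000000101
Op 4: query hen -> checks bit12=1, bit14=1 (all 1) -> maybe
Op 5: query ram -> checks bit2=1, bit12=1 (all 1) -> maybe
Op 6: query fox -> checks bit0=0, bit7=0 (has a 0) -> no
Op 7: insert hen -> sets bits 12 14 -> bits=001010000000101
Query results in order: maybe maybe no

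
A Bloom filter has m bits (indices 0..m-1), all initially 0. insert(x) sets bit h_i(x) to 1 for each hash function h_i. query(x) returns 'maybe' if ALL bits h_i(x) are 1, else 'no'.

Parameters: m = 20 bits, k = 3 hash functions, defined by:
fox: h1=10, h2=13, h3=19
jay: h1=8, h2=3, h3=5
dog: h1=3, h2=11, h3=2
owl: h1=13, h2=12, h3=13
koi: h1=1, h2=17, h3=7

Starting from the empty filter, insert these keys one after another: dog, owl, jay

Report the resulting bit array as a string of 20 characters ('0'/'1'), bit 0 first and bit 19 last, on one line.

Start: bits=00000000000000000000
After insert 'dog': sets bits 2 3 11 -> bits=00110000000100000000
After insert 'owl': sets bits 12 13 -> bits=00110000000111000000
After insert 'jay': sets bits 3 5 8 -> bits=00110100100111000000

Answer: 00110100100111000000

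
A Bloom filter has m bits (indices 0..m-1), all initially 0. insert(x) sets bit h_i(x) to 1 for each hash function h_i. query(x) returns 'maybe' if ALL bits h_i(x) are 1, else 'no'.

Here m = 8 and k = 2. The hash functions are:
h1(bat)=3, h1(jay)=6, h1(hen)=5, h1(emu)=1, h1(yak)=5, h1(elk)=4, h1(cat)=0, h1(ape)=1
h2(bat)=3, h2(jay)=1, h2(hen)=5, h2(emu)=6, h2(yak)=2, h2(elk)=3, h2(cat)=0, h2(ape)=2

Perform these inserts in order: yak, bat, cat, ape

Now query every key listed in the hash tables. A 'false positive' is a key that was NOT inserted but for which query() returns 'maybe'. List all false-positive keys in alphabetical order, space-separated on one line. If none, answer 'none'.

Start: bits=00000000
After insert 'yak': sets bits 2 5 -> bits=00100100
After insert 'bat': sets bits 3 -> bits=00110100
After insert 'cat': sets bits 0 -> bits=10110100
After insert 'ape': sets bits 1 2 -> bits=11110100
Not inserted: elk emu hen jay — query each against bits=11110100:
query elk: checks bit3=1, bit4=0 (has a 0) -> no => not a false positive
query emu: checks bit1=1, bit6=0 (has a 0) -> no => not a false positive
query hen: checks bit5=1 (all 1) -> maybe => FALSE POSITIVE
query jay: checks bit1=1, bit6=0 (has a 0) -> no => not a false positive
False positives (alphabetical): hen

Answer: hen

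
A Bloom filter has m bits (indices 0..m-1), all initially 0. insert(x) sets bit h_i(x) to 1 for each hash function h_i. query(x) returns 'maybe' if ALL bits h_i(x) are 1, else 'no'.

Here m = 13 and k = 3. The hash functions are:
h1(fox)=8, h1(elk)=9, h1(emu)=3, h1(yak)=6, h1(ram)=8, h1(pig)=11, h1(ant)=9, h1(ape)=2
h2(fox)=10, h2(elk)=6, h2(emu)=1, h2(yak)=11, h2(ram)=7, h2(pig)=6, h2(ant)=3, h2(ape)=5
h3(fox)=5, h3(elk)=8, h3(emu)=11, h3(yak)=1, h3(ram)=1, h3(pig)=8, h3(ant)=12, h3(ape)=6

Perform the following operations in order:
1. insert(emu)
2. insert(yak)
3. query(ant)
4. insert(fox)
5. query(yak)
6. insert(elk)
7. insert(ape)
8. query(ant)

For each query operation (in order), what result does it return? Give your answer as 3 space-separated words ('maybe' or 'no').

Answer: no maybe no

Derivation:
Start: bits=0000000000000
Op 1: insert emu -> sets bits 1 3 11 -> bits=0101000000010
Op 2: insert yak -> sets bits 1 6 11 -> bits=0101001000010
Op 3: query ant -> checks bit3=1, bit9=0, bit12=0 (has a 0) -> no
Op 4: insert fox -> sets bits 5 8 10 -> bits=0101011010110
Op 5: query yak -> checks bit1=1, bit6=1, bit11=1 (all 1) -> maybe
Op 6: insert elk -> sets bits 6 8 9 -> bits=0101011011110
Op 7: insert ape -> sets bits 2 5 6 -> bits=0111011011110
Op 8: query ant -> checks bit3=1, bit9=1, bit12=0 (has a 0) -> no
Query results in order: no maybe no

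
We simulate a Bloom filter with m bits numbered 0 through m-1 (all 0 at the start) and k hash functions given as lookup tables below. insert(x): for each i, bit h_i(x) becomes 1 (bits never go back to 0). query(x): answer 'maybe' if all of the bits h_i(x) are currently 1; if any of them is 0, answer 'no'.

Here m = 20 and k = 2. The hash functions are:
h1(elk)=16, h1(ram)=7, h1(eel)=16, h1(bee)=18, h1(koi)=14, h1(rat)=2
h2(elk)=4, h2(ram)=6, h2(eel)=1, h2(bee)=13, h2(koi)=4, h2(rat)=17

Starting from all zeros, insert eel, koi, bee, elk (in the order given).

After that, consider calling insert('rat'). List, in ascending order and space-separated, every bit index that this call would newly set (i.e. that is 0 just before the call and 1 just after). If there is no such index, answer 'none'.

Start: bits=00000000000000000000
After insert 'eel': sets bits 1 16 -> bits=01000000000000001000
After insert 'koi': sets bits 4 14 -> bits=01001000000000101000
After insert 'bee': sets bits 13 18 -> bits=01001000000001101010
After insert 'elk': sets bits 4 16 -> bits=01001000000001101010
insert 'rat' would touch bits 2 17; currently bit2=0, bit17=0
Bits that are 0 among those (would change 0->1): 2 17

Answer: 2 17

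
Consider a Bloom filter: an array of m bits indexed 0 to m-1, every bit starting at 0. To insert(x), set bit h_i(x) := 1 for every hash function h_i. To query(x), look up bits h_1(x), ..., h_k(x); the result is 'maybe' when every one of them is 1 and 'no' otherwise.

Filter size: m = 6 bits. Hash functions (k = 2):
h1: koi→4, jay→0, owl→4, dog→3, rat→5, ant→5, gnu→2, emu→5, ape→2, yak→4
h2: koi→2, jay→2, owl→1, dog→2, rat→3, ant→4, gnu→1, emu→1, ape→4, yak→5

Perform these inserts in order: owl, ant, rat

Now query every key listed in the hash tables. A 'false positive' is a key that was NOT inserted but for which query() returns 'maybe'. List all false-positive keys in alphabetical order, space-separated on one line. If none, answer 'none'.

Start: bits=000000
After insert 'owl': sets bits 1 4 -> bits=010010
After insert 'ant': sets bits 4 5 -> bits=010011
After insert 'rat': sets bits 3 5 -> bits=010111
Not inserted: ape dog emu gnu jay koi yak — query each against bits=010111:
query ape: checks bit2=0, bit4=1 (has a 0) -> no => not a false positive
query dog: checks bit2=0, bit3=1 (has a 0) -> no => not a false positive
query emu: checks bit1=1, bit5=1 (all 1) -> maybe => FALSE POSITIVE
query gnu: checks bit1=1, bit2=0 (has a 0) -> no => not a false positive
query jay: checks bit0=0, bit2=0 (has a 0) -> no => not a false positive
query koi: checks bit2=0, bit4=1 (has a 0) -> no => not a false positive
query yak: checks bit4=1, bit5=1 (all 1) -> maybe => FALSE POSITIVE
False positives (alphabetical): emu yak

Answer: emu yak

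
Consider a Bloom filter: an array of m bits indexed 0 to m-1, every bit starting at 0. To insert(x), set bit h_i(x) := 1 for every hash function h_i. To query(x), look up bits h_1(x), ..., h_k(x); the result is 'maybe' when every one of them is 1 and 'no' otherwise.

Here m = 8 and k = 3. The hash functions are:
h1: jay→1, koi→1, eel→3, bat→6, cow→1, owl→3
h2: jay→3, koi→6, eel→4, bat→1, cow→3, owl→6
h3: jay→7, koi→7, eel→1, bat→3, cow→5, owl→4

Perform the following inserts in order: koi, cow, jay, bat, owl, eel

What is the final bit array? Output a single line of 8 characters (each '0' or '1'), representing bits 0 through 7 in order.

Start: bits=00000000
After insert 'koi': sets bits 1 6 7 -> bits=01000011
After insert 'cow': sets bits 1 3 5 -> bits=01010111
After insert 'jay': sets bits 1 3 7 -> bits=01010111
After insert 'bat': sets bits 1 3 6 -> bits=01010111
After insert 'owl': sets bits 3 4 6 -> bits=01011111
After insert 'eel': sets bits 1 3 4 -> bits=01011111

Answer: 01011111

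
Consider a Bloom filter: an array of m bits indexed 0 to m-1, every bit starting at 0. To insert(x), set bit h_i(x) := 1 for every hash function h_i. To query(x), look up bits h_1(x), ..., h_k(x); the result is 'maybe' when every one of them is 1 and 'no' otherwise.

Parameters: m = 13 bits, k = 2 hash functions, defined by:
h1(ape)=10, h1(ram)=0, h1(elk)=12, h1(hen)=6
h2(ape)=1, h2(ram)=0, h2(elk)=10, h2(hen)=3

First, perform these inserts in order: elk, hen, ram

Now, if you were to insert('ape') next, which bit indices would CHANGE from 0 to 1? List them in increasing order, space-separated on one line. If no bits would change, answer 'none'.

Start: bits=0000000000000
After insert 'elk': sets bits 10 12 -> bits=0000000000101
After insert 'hen': sets bits 3 6 -> bits=0001001000101
After insert 'ram': sets bits 0 -> bits=1001001000101
insert 'ape' would touch bits 1 10; currently bit1=0, bit10=1
Bits that are 0 among those (would change 0->1): 1

Answer: 1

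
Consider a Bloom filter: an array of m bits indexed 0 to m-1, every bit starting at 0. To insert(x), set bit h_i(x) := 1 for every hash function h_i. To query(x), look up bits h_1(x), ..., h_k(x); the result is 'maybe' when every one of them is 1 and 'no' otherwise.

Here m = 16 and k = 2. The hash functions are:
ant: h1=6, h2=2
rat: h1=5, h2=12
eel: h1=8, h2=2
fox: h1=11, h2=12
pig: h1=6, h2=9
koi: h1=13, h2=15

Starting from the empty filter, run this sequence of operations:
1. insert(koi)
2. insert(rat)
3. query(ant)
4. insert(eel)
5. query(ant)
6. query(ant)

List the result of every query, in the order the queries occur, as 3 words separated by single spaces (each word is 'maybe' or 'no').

Answer: no no no

Derivation:
Start: bits=0000000000000000
Op 1: insert koi -> sets bits 13 15 -> bits=0000000000000101
Op 2: insert rat -> sets bits 5 12 -> bits=0000010000001101
Op 3: query ant -> checks bit2=0, bit6=0 (has a 0) -> no
Op 4: insert eel -> sets bits 2 8 -> bits=0010010010001101
Op 5: query ant -> checks bit2=1, bit6=0 (has a 0) -> no
Op 6: query ant -> checks bit2=1, bit6=0 (has a 0) -> no
Query results in order: no no no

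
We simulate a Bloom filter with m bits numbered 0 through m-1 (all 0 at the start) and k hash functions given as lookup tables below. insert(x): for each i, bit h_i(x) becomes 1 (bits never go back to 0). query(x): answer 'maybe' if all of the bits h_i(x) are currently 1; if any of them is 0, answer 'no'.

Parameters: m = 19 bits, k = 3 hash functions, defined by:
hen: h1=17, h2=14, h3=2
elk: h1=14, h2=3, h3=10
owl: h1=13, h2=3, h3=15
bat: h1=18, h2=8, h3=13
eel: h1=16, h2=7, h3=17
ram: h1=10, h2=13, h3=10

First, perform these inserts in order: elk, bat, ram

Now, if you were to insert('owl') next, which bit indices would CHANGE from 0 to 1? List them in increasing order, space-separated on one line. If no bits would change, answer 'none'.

Answer: 15

Derivation:
Start: bits=0000000000000000000
After insert 'elk': sets bits 3 10 14 -> bits=0001000000100010000
After insert 'bat': sets bits 8 13 18 -> bits=0001000010100110001
After insert 'ram': sets bits 10 13 -> bits=0001000010100110001
insert 'owl' would touch bits 3 13 15; currently bit3=1, bit13=1, bit15=0
Bits that are 0 among those (would change 0->1): 15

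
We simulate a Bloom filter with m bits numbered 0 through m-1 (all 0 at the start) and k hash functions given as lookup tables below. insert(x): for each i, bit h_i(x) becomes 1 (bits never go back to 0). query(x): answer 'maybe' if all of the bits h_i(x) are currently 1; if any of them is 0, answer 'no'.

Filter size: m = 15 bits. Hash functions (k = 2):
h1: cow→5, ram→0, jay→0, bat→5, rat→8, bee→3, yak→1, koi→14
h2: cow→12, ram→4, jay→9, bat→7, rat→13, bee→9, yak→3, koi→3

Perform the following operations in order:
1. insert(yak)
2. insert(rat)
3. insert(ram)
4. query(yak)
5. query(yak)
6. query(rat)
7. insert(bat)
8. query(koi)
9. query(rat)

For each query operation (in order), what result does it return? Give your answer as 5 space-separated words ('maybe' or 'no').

Start: bits=000000000000000
Op 1: insert yak -> sets bits 1 3 -> bits=010100000000000
Op 2: insert rat -> sets bits 8 13 -> bits=010100001000010
Op 3: insert ram -> sets bits 0 4 -> bits=110110001000010
Op 4: query yak -> checks bit1=1, bit3=1 (all 1) -> maybe
Op 5: query yak -> checks bit1=1, bit3=1 (all 1) -> maybe
Op 6: query rat -> checks bit8=1, bit13=1 (all 1) -> maybe
Op 7: insert bat -> sets bits 5 7 -> bits=110111011000010
Op 8: query koi -> checks bit3=1, bit14=0 (has a 0) -> no
Op 9: query rat -> checks bit8=1, bit13=1 (all 1) -> maybe
Query results in order: maybe maybe maybe no maybe

Answer: maybe maybe maybe no maybe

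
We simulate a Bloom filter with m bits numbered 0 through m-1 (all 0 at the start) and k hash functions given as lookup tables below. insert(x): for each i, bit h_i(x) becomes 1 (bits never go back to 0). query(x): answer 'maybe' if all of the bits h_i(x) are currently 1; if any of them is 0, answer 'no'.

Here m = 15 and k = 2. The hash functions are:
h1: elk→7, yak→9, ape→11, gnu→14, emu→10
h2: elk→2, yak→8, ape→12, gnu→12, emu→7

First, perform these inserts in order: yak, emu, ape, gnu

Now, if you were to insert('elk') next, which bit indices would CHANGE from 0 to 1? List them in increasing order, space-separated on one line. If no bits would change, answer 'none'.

Start: bits=000000000000000
After insert 'yak': sets bits 8 9 -> bits=000000001100000
After insert 'emu': sets bits 7 10 -> bits=000000011110000
After insert 'ape': sets bits 11 12 -> bits=000000011111100
After insert 'gnu': sets bits 12 14 -> bits=000000011111101
insert 'elk' would touch bits 2 7; currently bit2=0, bit7=1
Bits that are 0 among those (would change 0->1): 2

Answer: 2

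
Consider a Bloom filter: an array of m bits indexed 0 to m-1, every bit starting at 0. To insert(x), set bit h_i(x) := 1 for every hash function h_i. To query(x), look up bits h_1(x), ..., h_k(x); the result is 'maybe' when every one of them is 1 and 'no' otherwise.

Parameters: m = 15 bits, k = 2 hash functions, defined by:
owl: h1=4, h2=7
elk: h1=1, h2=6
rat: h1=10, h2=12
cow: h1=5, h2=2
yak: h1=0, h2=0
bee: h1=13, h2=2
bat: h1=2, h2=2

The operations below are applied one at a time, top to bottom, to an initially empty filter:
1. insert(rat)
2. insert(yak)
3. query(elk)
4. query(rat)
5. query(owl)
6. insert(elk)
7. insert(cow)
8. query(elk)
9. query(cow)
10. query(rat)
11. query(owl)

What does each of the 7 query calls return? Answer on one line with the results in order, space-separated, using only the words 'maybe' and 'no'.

Start: bits=000000000000000
Op 1: insert rat -> sets bits 10 12 -> bits=000000000010100
Op 2: insert yak -> sets bits 0 -> bits=100000000010100
Op 3: query elk -> checks bit1=0, bit6=0 (has a 0) -> no
Op 4: query rat -> checks bit10=1, bit12=1 (all 1) -> maybe
Op 5: query owl -> checks bit4=0, bit7=0 (has a 0) -> no
Op 6: insert elk -> sets bits 1 6 -> bits=110000100010100
Op 7: insert cow -> sets bits 2 5 -> bits=111001100010100
Op 8: query elk -> checks bit1=1, bit6=1 (all 1) -> maybe
Op 9: query cow -> checks bit2=1, bit5=1 (all 1) -> maybe
Op 10: query rat -> checks bit10=1, bit12=1 (all 1) -> maybe
Op 11: query owl -> checks bit4=0, bit7=0 (has a 0) -> no
Query results in order: no maybe no maybe maybe maybe no

Answer: no maybe no maybe maybe maybe no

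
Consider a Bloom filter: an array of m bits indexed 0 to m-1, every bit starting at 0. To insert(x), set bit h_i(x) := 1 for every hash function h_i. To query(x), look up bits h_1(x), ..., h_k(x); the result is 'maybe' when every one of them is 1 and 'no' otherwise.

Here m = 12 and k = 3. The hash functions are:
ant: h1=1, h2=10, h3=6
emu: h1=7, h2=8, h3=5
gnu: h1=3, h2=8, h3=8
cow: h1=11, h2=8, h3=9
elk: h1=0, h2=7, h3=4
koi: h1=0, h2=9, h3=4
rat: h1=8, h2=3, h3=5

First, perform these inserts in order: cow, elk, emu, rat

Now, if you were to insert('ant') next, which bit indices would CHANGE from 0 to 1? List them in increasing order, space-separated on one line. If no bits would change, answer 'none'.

Answer: 1 6 10

Derivation:
Start: bits=000000000000
After insert 'cow': sets bits 8 9 11 -> bits=000000001101
After insert 'elk': sets bits 0 4 7 -> bits=100010011101
After insert 'emu': sets bits 5 7 8 -> bits=100011011101
After insert 'rat': sets bits 3 5 8 -> bits=100111011101
insert 'ant' would touch bits 1 6 10; currently bit1=0, bit6=0, bit10=0
Bits that are 0 among those (would change 0->1): 1 6 10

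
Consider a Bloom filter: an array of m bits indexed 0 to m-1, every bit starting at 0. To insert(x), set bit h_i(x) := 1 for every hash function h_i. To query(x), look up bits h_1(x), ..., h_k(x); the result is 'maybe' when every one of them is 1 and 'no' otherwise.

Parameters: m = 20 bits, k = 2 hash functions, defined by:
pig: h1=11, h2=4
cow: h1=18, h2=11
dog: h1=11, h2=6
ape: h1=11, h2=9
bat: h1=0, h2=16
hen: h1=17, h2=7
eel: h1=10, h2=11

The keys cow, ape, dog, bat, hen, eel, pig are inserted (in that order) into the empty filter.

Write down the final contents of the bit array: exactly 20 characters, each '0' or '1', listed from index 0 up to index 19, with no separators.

Start: bits=00000000000000000000
After insert 'cow': sets bits 11 18 -> bits=00000000000100000010
After insert 'ape': sets bits 9 11 -> bits=00000000010100000010
After insert 'dog': sets bits 6 11 -> bits=00000010010100000010
After insert 'bat': sets bits 0 16 -> bits=10000010010100001010
After insert 'hen': sets bits 7 17 -> bits=10000011010100001110
After insert 'eel': sets bits 10 11 -> bits=10000011011100001110
After insert 'pig': sets bits 4 11 -> bits=10001011011100001110

Answer: 10001011011100001110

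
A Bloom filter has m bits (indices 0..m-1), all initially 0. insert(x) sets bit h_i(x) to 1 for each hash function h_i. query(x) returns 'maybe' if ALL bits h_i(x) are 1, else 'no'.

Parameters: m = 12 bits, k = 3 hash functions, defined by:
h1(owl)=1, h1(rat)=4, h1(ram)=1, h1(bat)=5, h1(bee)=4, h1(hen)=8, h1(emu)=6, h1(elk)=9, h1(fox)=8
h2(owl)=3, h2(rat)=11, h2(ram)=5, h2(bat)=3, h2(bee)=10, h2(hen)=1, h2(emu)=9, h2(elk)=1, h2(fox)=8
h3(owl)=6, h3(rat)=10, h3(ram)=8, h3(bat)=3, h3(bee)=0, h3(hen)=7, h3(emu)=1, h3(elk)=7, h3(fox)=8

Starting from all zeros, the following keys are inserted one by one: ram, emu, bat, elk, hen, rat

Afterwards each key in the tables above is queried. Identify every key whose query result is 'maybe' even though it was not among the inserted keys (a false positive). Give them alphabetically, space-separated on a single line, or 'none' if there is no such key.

Answer: fox owl

Derivation:
Start: bits=000000000000
After insert 'ram': sets bits 1 5 8 -> bits=010001001000
After insert 'emu': sets bits 1 6 9 -> bits=010001101100
After insert 'bat': sets bits 3 5 -> bits=010101101100
After insert 'elk': sets bits 1 7 9 -> bits=010101111100
After insert 'hen': sets bits 1 7 8 -> bits=010101111100
After insert 'rat': sets bits 4 10 11 -> bits=010111111111
Not inserted: bee fox owl — query each against bits=010111111111:
query bee: checks bit0=0, bit4=1, bit10=1 (has a 0) -> no => not a false positive
query fox: checks bit8=1 (all 1) -> maybe => FALSE POSITIVE
query owl: checks bit1=1, bit3=1, bit6=1 (all 1) -> maybe => FALSE POSITIVE
False positives (alphabetical): fox owl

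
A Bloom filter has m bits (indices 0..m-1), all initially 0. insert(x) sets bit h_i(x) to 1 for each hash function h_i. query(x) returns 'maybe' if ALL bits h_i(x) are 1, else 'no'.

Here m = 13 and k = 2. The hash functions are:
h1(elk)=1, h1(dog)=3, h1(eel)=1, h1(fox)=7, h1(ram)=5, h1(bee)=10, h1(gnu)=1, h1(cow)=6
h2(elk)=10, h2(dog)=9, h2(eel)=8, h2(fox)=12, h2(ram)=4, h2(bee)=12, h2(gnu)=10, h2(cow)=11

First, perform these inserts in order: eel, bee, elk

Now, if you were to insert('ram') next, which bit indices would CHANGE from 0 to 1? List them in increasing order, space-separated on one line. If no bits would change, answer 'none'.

Start: bits=0000000000000
After insert 'eel': sets bits 1 8 -> bits=0100000010000
After insert 'bee': sets bits 10 12 -> bits=0100000010101
After insert 'elk': sets bits 1 10 -> bits=0100000010101
insert 'ram' would touch bits 4 5; currently bit4=0, bit5=0
Bits that are 0 among those (would change 0->1): 4 5

Answer: 4 5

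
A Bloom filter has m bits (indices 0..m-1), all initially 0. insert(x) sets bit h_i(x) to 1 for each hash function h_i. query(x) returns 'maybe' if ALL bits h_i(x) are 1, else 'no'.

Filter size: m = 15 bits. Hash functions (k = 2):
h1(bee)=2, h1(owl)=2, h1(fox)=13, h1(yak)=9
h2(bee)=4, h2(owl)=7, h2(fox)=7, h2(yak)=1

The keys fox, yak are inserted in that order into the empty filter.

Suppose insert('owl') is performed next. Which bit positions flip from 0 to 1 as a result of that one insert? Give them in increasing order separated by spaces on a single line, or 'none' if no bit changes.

Answer: 2

Derivation:
Start: bits=000000000000000
After insert 'fox': sets bits 7 13 -> bits=000000010000010
After insert 'yak': sets bits 1 9 -> bits=010000010100010
insert 'owl' would touch bits 2 7; currently bit2=0, bit7=1
Bits that are 0 among those (would change 0->1): 2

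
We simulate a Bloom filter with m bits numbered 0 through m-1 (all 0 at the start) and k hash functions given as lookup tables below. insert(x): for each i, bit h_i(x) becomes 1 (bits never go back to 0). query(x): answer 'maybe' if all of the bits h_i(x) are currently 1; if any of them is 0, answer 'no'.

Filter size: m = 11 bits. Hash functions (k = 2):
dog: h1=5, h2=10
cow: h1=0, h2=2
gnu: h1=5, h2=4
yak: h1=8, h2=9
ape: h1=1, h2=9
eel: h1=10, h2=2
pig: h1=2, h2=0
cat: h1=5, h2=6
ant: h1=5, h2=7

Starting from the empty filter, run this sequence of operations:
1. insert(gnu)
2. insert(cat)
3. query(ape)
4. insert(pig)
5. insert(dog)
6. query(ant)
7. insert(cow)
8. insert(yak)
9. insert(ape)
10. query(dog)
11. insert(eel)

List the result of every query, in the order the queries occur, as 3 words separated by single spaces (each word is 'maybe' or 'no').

Answer: no no maybe

Derivation:
Start: bits=00000000000
Op 1: insert gnu -> sets bits 4 5 -> bits=00001100000
Op 2: insert cat -> sets bits 5 6 -> bits=00001110000
Op 3: query ape -> checks bit1=0, bit9=0 (has a 0) -> no
Op 4: insert pig -> sets bits 0 2 -> bits=10101110000
Op 5: insert dog -> sets bits 5 10 -> bits=10101110001
Op 6: query ant -> checks bit5=1, bit7=0 (has a 0) -> no
Op 7: insert cow -> sets bits 0 2 -> bits=10101110001
Op 8: insert yak -> sets bits 8 9 -> bits=10101110111
Op 9: insert ape -> sets bits 1 9 -> bits=11101110111
Op 10: query dog -> checks bit5=1, bit10=1 (all 1) -> maybe
Op 11: insert eel -> sets bits 2 10 -> bits=11101110111
Query results in order: no no maybe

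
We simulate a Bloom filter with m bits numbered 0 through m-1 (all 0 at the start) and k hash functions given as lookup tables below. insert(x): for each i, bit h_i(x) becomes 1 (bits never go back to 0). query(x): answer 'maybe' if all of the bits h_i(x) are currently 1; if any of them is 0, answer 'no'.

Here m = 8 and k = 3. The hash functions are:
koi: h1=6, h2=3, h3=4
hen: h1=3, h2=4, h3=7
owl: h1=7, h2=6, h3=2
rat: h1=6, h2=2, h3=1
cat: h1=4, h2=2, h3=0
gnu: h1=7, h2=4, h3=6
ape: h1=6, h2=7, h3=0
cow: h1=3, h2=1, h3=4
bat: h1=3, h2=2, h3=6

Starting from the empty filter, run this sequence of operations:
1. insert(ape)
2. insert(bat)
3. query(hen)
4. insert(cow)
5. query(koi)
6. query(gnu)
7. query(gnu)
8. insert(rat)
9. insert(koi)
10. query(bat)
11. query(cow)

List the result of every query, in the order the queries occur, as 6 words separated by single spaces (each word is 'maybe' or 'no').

Start: bits=00000000
Op 1: insert ape -> sets bits 0 6 7 -> bits=10000011
Op 2: insert bat -> sets bits 2 3 6 -> bits=10110011
Op 3: query hen -> checks bit3=1, bit4=0, bit7=1 (has a 0) -> no
Op 4: insert cow -> sets bits 1 3 4 -> bits=11111011
Op 5: query koi -> checks bit3=1, bit4=1, bit6=1 (all 1) -> maybe
Op 6: query gnu -> checks bit4=1, bit6=1, bit7=1 (all 1) -> maybe
Op 7: query gnu -> checks bit4=1, bit6=1, bit7=1 (all 1) -> maybe
Op 8: insert rat -> sets bits 1 2 6 -> bits=11111011
Op 9: insert koi -> sets bits 3 4 6 -> bits=11111011
Op 10: query bat -> checks bit2=1, bit3=1, bit6=1 (all 1) -> maybe
Op 11: query cow -> checks bit1=1, bit3=1, bit4=1 (all 1) -> maybe
Query results in order: no maybe maybe maybe maybe maybe

Answer: no maybe maybe maybe maybe maybe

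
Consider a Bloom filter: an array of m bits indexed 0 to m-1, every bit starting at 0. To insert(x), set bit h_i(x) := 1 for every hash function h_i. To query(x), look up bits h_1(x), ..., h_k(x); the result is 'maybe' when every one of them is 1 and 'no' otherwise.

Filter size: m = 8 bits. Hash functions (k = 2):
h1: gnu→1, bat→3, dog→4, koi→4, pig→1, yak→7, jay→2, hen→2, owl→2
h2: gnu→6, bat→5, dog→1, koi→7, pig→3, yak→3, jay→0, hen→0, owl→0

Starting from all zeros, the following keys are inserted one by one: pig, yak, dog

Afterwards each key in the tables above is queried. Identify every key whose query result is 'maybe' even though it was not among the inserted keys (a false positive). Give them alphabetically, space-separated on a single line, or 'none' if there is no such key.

Answer: koi

Derivation:
Start: bits=00000000
After insert 'pig': sets bits 1 3 -> bits=01010000
After insert 'yak': sets bits 3 7 -> bits=01010001
After insert 'dog': sets bits 1 4 -> bits=01011001
Not inserted: bat gnu hen jay koi owl — query each against bits=01011001:
query bat: checks bit3=1, bit5=0 (has a 0) -> no => not a false positive
query gnu: checks bit1=1, bit6=0 (has a 0) -> no => not a false positive
query hen: checks bit0=0, bit2=0 (has a 0) -> no => not a false positive
query jay: checks bit0=0, bit2=0 (has a 0) -> no => not a false positive
query koi: checks bit4=1, bit7=1 (all 1) -> maybe => FALSE POSITIVE
query owl: checks bit0=0, bit2=0 (has a 0) -> no => not a false positive
False positives (alphabetical): koi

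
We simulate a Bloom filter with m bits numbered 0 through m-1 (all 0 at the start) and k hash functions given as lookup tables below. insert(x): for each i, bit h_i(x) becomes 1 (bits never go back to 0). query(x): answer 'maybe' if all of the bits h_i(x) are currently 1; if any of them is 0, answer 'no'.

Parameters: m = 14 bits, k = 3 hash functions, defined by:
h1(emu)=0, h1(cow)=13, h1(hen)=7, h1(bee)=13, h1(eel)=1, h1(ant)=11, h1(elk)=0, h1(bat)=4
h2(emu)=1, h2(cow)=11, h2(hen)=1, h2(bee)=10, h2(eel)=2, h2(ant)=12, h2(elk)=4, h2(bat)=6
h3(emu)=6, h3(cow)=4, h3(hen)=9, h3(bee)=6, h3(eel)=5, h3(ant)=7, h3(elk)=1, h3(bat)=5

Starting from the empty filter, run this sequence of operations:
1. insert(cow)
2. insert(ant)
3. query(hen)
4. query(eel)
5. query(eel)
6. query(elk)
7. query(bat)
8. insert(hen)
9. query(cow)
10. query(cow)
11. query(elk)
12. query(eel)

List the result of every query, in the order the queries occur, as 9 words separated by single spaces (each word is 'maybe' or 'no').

Answer: no no no no no maybe maybe no no

Derivation:
Start: bits=00000000000000
Op 1: insert cow -> sets bits 4 11 13 -> bits=00001000000101
Op 2: insert ant -> sets bits 7 11 12 -> bits=00001001000111
Op 3: query hen -> checks bit1=0, bit7=1, bit9=0 (has a 0) -> no
Op 4: query eel -> checks bit1=0, bit2=0, bit5=0 (has a 0) -> no
Op 5: query eel -> checks bit1=0, bit2=0, bit5=0 (has a 0) -> no
Op 6: query elk -> checks bit0=0, bit1=0, bit4=1 (has a 0) -> no
Op 7: query bat -> checks bit4=1, bit5=0, bit6=0 (has a 0) -> no
Op 8: insert hen -> sets bits 1 7 9 -> bits=01001001010111
Op 9: query cow -> checks bit4=1, bit11=1, bit13=1 (all 1) -> maybe
Op 10: query cow -> checks bit4=1, bit11=1, bit13=1 (all 1) -> maybe
Op 11: query elk -> checks bit0=0, bit1=1, bit4=1 (has a 0) -> no
Op 12: query eel -> checks bit1=1, bit2=0, bit5=0 (has a 0) -> no
Query results in order: no no no no no maybe maybe no no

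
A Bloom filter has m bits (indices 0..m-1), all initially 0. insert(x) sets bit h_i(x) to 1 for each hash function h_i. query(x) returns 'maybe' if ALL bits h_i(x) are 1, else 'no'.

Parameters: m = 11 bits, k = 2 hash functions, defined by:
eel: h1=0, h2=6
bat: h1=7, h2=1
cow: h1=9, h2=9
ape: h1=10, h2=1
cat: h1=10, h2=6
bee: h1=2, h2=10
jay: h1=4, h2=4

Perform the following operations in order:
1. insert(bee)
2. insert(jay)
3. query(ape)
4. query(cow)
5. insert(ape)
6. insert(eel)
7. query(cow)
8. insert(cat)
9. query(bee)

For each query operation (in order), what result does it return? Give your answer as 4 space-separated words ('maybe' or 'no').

Answer: no no no maybe

Derivation:
Start: bits=00000000000
Op 1: insert bee -> sets bits 2 10 -> bits=00100000001
Op 2: insert jay -> sets bits 4 -> bits=00101000001
Op 3: query ape -> checks bit1=0, bit10=1 (has a 0) -> no
Op 4: query cow -> checks bit9=0 (has a 0) -> no
Op 5: insert ape -> sets bits 1 10 -> bits=01101000001
Op 6: insert eel -> sets bits 0 6 -> bits=11101010001
Op 7: query cow -> checks bit9=0 (has a 0) -> no
Op 8: insert cat -> sets bits 6 10 -> bits=11101010001
Op 9: query bee -> checks bit2=1, bit10=1 (all 1) -> maybe
Query results in order: no no no maybe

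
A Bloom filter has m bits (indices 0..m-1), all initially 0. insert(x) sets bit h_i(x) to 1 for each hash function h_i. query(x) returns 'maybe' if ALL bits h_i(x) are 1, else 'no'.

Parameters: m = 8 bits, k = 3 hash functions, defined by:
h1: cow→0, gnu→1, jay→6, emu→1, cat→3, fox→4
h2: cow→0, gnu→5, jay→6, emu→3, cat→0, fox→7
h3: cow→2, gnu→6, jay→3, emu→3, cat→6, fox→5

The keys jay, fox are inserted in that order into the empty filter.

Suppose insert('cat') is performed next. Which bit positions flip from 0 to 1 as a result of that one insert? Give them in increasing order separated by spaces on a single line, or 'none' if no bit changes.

Start: bits=00000000
After insert 'jay': sets bits 3 6 -> bits=00010010
After insert 'fox': sets bits 4 5 7 -> bits=00011111
insert 'cat' would touch bits 0 3 6; currently bit0=0, bit3=1, bit6=1
Bits that are 0 among those (would change 0->1): 0

Answer: 0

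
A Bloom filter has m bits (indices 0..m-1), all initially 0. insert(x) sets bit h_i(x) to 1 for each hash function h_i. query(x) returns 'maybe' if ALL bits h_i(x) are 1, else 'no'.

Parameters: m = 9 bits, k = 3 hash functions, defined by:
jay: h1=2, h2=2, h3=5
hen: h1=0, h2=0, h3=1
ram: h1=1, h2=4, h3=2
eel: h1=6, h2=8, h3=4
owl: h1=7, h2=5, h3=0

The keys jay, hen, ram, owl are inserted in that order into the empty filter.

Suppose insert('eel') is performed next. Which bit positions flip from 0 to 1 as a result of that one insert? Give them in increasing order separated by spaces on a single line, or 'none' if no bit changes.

Start: bits=000000000
After insert 'jay': sets bits 2 5 -> bits=001001000
After insert 'hen': sets bits 0 1 -> bits=111001000
After insert 'ram': sets bits 1 2 4 -> bits=111011000
After insert 'owl': sets bits 0 5 7 -> bits=111011010
insert 'eel' would touch bits 4 6 8; currently bit4=1, bit6=0, bit8=0
Bits that are 0 among those (would change 0->1): 6 8

Answer: 6 8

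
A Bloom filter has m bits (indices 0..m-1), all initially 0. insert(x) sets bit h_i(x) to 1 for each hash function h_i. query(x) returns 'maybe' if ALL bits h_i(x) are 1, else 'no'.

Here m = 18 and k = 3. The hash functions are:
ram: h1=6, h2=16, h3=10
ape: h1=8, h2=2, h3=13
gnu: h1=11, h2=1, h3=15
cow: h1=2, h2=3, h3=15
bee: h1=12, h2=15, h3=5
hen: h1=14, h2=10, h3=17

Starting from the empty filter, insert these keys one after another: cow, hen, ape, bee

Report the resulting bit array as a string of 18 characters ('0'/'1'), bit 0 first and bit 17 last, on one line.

Start: bits=000000000000000000
After insert 'cow': sets bits 2 3 15 -> bits=001100000000000100
After insert 'hen': sets bits 10 14 17 -> bits=001100000010001101
After insert 'ape': sets bits 2 8 13 -> bits=001100001010011101
After insert 'bee': sets bits 5 12 15 -> bits=001101001010111101

Answer: 001101001010111101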